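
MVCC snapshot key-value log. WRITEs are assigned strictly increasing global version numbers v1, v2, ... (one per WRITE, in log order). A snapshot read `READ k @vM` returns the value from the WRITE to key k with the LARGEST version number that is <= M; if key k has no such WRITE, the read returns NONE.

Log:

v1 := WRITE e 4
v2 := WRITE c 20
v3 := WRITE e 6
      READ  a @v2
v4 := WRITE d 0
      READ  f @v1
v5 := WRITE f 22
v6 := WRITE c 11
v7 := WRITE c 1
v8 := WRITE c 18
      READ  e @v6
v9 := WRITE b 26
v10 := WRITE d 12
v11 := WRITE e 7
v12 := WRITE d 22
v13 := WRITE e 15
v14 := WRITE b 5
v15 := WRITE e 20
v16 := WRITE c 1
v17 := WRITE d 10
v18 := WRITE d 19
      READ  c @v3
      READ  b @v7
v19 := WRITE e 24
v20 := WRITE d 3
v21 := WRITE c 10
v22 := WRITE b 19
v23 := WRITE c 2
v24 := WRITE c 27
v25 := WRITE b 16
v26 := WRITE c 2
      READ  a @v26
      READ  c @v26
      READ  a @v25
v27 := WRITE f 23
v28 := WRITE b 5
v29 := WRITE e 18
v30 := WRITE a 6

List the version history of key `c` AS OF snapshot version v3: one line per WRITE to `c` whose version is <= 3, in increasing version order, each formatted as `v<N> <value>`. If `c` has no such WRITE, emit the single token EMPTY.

Scan writes for key=c with version <= 3:
  v1 WRITE e 4 -> skip
  v2 WRITE c 20 -> keep
  v3 WRITE e 6 -> skip
  v4 WRITE d 0 -> skip
  v5 WRITE f 22 -> skip
  v6 WRITE c 11 -> drop (> snap)
  v7 WRITE c 1 -> drop (> snap)
  v8 WRITE c 18 -> drop (> snap)
  v9 WRITE b 26 -> skip
  v10 WRITE d 12 -> skip
  v11 WRITE e 7 -> skip
  v12 WRITE d 22 -> skip
  v13 WRITE e 15 -> skip
  v14 WRITE b 5 -> skip
  v15 WRITE e 20 -> skip
  v16 WRITE c 1 -> drop (> snap)
  v17 WRITE d 10 -> skip
  v18 WRITE d 19 -> skip
  v19 WRITE e 24 -> skip
  v20 WRITE d 3 -> skip
  v21 WRITE c 10 -> drop (> snap)
  v22 WRITE b 19 -> skip
  v23 WRITE c 2 -> drop (> snap)
  v24 WRITE c 27 -> drop (> snap)
  v25 WRITE b 16 -> skip
  v26 WRITE c 2 -> drop (> snap)
  v27 WRITE f 23 -> skip
  v28 WRITE b 5 -> skip
  v29 WRITE e 18 -> skip
  v30 WRITE a 6 -> skip
Collected: [(2, 20)]

Answer: v2 20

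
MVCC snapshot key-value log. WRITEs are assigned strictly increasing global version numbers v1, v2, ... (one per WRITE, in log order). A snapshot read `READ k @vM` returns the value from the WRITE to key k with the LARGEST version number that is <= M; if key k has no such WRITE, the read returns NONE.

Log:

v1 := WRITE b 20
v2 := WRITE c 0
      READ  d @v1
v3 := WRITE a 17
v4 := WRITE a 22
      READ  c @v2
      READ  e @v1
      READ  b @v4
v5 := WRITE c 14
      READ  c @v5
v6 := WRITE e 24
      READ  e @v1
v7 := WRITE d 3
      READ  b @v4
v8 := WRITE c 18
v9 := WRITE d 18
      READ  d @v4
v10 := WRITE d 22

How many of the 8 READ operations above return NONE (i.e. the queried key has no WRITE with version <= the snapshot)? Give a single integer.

Answer: 4

Derivation:
v1: WRITE b=20  (b history now [(1, 20)])
v2: WRITE c=0  (c history now [(2, 0)])
READ d @v1: history=[] -> no version <= 1 -> NONE
v3: WRITE a=17  (a history now [(3, 17)])
v4: WRITE a=22  (a history now [(3, 17), (4, 22)])
READ c @v2: history=[(2, 0)] -> pick v2 -> 0
READ e @v1: history=[] -> no version <= 1 -> NONE
READ b @v4: history=[(1, 20)] -> pick v1 -> 20
v5: WRITE c=14  (c history now [(2, 0), (5, 14)])
READ c @v5: history=[(2, 0), (5, 14)] -> pick v5 -> 14
v6: WRITE e=24  (e history now [(6, 24)])
READ e @v1: history=[(6, 24)] -> no version <= 1 -> NONE
v7: WRITE d=3  (d history now [(7, 3)])
READ b @v4: history=[(1, 20)] -> pick v1 -> 20
v8: WRITE c=18  (c history now [(2, 0), (5, 14), (8, 18)])
v9: WRITE d=18  (d history now [(7, 3), (9, 18)])
READ d @v4: history=[(7, 3), (9, 18)] -> no version <= 4 -> NONE
v10: WRITE d=22  (d history now [(7, 3), (9, 18), (10, 22)])
Read results in order: ['NONE', '0', 'NONE', '20', '14', 'NONE', '20', 'NONE']
NONE count = 4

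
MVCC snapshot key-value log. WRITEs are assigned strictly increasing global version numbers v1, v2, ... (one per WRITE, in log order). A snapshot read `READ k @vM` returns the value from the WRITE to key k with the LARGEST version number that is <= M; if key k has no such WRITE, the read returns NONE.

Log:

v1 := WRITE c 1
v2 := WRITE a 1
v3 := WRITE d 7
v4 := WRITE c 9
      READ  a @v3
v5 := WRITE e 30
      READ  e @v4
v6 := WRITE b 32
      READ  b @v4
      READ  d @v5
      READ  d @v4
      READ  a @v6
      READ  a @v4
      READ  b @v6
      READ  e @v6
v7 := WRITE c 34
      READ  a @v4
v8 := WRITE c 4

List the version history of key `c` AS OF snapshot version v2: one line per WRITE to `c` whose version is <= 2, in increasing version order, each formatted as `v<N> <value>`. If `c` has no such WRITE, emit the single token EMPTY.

Scan writes for key=c with version <= 2:
  v1 WRITE c 1 -> keep
  v2 WRITE a 1 -> skip
  v3 WRITE d 7 -> skip
  v4 WRITE c 9 -> drop (> snap)
  v5 WRITE e 30 -> skip
  v6 WRITE b 32 -> skip
  v7 WRITE c 34 -> drop (> snap)
  v8 WRITE c 4 -> drop (> snap)
Collected: [(1, 1)]

Answer: v1 1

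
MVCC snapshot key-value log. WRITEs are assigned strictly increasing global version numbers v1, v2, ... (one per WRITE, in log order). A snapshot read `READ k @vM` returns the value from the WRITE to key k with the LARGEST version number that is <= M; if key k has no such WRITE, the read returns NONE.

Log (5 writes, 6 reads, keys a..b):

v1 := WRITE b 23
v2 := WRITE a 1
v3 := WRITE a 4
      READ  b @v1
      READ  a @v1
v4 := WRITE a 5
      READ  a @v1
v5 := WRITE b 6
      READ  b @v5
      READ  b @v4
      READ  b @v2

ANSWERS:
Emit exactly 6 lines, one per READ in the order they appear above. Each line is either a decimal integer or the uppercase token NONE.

Answer: 23
NONE
NONE
6
23
23

Derivation:
v1: WRITE b=23  (b history now [(1, 23)])
v2: WRITE a=1  (a history now [(2, 1)])
v3: WRITE a=4  (a history now [(2, 1), (3, 4)])
READ b @v1: history=[(1, 23)] -> pick v1 -> 23
READ a @v1: history=[(2, 1), (3, 4)] -> no version <= 1 -> NONE
v4: WRITE a=5  (a history now [(2, 1), (3, 4), (4, 5)])
READ a @v1: history=[(2, 1), (3, 4), (4, 5)] -> no version <= 1 -> NONE
v5: WRITE b=6  (b history now [(1, 23), (5, 6)])
READ b @v5: history=[(1, 23), (5, 6)] -> pick v5 -> 6
READ b @v4: history=[(1, 23), (5, 6)] -> pick v1 -> 23
READ b @v2: history=[(1, 23), (5, 6)] -> pick v1 -> 23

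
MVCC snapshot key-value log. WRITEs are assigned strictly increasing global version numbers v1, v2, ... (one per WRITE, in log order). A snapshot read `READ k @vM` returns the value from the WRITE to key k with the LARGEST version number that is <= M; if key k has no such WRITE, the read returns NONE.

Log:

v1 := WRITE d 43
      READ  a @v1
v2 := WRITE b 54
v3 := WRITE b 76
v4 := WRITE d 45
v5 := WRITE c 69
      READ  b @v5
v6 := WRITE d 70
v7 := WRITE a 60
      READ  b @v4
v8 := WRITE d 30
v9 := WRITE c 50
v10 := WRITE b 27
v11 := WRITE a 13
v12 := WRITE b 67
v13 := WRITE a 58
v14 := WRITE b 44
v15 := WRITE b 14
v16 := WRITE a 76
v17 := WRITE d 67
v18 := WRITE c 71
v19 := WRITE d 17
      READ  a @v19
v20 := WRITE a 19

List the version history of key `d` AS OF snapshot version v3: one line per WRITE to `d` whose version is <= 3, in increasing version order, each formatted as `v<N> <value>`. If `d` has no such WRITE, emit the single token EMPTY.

Answer: v1 43

Derivation:
Scan writes for key=d with version <= 3:
  v1 WRITE d 43 -> keep
  v2 WRITE b 54 -> skip
  v3 WRITE b 76 -> skip
  v4 WRITE d 45 -> drop (> snap)
  v5 WRITE c 69 -> skip
  v6 WRITE d 70 -> drop (> snap)
  v7 WRITE a 60 -> skip
  v8 WRITE d 30 -> drop (> snap)
  v9 WRITE c 50 -> skip
  v10 WRITE b 27 -> skip
  v11 WRITE a 13 -> skip
  v12 WRITE b 67 -> skip
  v13 WRITE a 58 -> skip
  v14 WRITE b 44 -> skip
  v15 WRITE b 14 -> skip
  v16 WRITE a 76 -> skip
  v17 WRITE d 67 -> drop (> snap)
  v18 WRITE c 71 -> skip
  v19 WRITE d 17 -> drop (> snap)
  v20 WRITE a 19 -> skip
Collected: [(1, 43)]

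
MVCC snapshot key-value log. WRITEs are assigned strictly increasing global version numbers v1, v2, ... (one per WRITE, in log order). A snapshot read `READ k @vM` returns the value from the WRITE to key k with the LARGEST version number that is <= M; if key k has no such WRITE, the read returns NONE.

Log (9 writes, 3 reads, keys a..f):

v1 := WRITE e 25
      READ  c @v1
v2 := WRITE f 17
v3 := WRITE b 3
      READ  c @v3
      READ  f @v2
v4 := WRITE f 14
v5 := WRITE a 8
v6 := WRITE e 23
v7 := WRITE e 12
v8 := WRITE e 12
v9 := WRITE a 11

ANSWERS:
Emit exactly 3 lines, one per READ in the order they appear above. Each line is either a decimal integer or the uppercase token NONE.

Answer: NONE
NONE
17

Derivation:
v1: WRITE e=25  (e history now [(1, 25)])
READ c @v1: history=[] -> no version <= 1 -> NONE
v2: WRITE f=17  (f history now [(2, 17)])
v3: WRITE b=3  (b history now [(3, 3)])
READ c @v3: history=[] -> no version <= 3 -> NONE
READ f @v2: history=[(2, 17)] -> pick v2 -> 17
v4: WRITE f=14  (f history now [(2, 17), (4, 14)])
v5: WRITE a=8  (a history now [(5, 8)])
v6: WRITE e=23  (e history now [(1, 25), (6, 23)])
v7: WRITE e=12  (e history now [(1, 25), (6, 23), (7, 12)])
v8: WRITE e=12  (e history now [(1, 25), (6, 23), (7, 12), (8, 12)])
v9: WRITE a=11  (a history now [(5, 8), (9, 11)])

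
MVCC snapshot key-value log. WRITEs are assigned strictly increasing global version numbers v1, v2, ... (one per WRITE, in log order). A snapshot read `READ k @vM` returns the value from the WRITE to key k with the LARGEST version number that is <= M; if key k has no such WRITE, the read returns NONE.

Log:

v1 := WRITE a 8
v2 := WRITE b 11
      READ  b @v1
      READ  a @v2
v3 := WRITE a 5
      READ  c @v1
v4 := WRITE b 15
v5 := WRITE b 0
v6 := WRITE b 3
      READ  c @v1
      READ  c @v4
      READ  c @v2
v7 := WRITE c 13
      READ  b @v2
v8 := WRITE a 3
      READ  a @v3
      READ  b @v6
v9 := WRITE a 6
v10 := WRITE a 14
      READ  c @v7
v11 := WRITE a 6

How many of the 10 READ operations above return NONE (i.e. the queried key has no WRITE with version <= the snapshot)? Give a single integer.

Answer: 5

Derivation:
v1: WRITE a=8  (a history now [(1, 8)])
v2: WRITE b=11  (b history now [(2, 11)])
READ b @v1: history=[(2, 11)] -> no version <= 1 -> NONE
READ a @v2: history=[(1, 8)] -> pick v1 -> 8
v3: WRITE a=5  (a history now [(1, 8), (3, 5)])
READ c @v1: history=[] -> no version <= 1 -> NONE
v4: WRITE b=15  (b history now [(2, 11), (4, 15)])
v5: WRITE b=0  (b history now [(2, 11), (4, 15), (5, 0)])
v6: WRITE b=3  (b history now [(2, 11), (4, 15), (5, 0), (6, 3)])
READ c @v1: history=[] -> no version <= 1 -> NONE
READ c @v4: history=[] -> no version <= 4 -> NONE
READ c @v2: history=[] -> no version <= 2 -> NONE
v7: WRITE c=13  (c history now [(7, 13)])
READ b @v2: history=[(2, 11), (4, 15), (5, 0), (6, 3)] -> pick v2 -> 11
v8: WRITE a=3  (a history now [(1, 8), (3, 5), (8, 3)])
READ a @v3: history=[(1, 8), (3, 5), (8, 3)] -> pick v3 -> 5
READ b @v6: history=[(2, 11), (4, 15), (5, 0), (6, 3)] -> pick v6 -> 3
v9: WRITE a=6  (a history now [(1, 8), (3, 5), (8, 3), (9, 6)])
v10: WRITE a=14  (a history now [(1, 8), (3, 5), (8, 3), (9, 6), (10, 14)])
READ c @v7: history=[(7, 13)] -> pick v7 -> 13
v11: WRITE a=6  (a history now [(1, 8), (3, 5), (8, 3), (9, 6), (10, 14), (11, 6)])
Read results in order: ['NONE', '8', 'NONE', 'NONE', 'NONE', 'NONE', '11', '5', '3', '13']
NONE count = 5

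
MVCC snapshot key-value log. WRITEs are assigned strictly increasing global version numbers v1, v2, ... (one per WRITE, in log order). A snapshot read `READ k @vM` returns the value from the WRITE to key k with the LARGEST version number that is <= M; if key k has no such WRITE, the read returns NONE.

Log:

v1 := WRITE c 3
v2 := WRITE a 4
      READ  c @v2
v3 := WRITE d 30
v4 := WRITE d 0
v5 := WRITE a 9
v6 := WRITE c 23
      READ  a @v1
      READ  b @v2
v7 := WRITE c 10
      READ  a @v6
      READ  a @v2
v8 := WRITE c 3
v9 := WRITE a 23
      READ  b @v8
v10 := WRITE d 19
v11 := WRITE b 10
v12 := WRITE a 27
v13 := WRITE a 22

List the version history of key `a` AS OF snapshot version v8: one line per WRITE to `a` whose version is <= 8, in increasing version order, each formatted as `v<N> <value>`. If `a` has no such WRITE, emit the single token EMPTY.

Scan writes for key=a with version <= 8:
  v1 WRITE c 3 -> skip
  v2 WRITE a 4 -> keep
  v3 WRITE d 30 -> skip
  v4 WRITE d 0 -> skip
  v5 WRITE a 9 -> keep
  v6 WRITE c 23 -> skip
  v7 WRITE c 10 -> skip
  v8 WRITE c 3 -> skip
  v9 WRITE a 23 -> drop (> snap)
  v10 WRITE d 19 -> skip
  v11 WRITE b 10 -> skip
  v12 WRITE a 27 -> drop (> snap)
  v13 WRITE a 22 -> drop (> snap)
Collected: [(2, 4), (5, 9)]

Answer: v2 4
v5 9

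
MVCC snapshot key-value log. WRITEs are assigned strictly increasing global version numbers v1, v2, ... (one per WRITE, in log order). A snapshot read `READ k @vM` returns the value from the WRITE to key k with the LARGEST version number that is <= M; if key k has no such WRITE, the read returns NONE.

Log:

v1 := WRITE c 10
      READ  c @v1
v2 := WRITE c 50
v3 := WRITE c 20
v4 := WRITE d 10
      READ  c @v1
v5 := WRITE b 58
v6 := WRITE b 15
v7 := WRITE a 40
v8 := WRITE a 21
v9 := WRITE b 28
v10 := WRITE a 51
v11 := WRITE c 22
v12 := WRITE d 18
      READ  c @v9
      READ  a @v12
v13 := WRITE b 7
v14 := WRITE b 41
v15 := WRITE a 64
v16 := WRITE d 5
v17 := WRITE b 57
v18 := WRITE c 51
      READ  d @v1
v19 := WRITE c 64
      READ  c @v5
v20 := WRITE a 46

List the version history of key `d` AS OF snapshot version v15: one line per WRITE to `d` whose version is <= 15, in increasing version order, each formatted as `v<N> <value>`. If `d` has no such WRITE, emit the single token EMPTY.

Answer: v4 10
v12 18

Derivation:
Scan writes for key=d with version <= 15:
  v1 WRITE c 10 -> skip
  v2 WRITE c 50 -> skip
  v3 WRITE c 20 -> skip
  v4 WRITE d 10 -> keep
  v5 WRITE b 58 -> skip
  v6 WRITE b 15 -> skip
  v7 WRITE a 40 -> skip
  v8 WRITE a 21 -> skip
  v9 WRITE b 28 -> skip
  v10 WRITE a 51 -> skip
  v11 WRITE c 22 -> skip
  v12 WRITE d 18 -> keep
  v13 WRITE b 7 -> skip
  v14 WRITE b 41 -> skip
  v15 WRITE a 64 -> skip
  v16 WRITE d 5 -> drop (> snap)
  v17 WRITE b 57 -> skip
  v18 WRITE c 51 -> skip
  v19 WRITE c 64 -> skip
  v20 WRITE a 46 -> skip
Collected: [(4, 10), (12, 18)]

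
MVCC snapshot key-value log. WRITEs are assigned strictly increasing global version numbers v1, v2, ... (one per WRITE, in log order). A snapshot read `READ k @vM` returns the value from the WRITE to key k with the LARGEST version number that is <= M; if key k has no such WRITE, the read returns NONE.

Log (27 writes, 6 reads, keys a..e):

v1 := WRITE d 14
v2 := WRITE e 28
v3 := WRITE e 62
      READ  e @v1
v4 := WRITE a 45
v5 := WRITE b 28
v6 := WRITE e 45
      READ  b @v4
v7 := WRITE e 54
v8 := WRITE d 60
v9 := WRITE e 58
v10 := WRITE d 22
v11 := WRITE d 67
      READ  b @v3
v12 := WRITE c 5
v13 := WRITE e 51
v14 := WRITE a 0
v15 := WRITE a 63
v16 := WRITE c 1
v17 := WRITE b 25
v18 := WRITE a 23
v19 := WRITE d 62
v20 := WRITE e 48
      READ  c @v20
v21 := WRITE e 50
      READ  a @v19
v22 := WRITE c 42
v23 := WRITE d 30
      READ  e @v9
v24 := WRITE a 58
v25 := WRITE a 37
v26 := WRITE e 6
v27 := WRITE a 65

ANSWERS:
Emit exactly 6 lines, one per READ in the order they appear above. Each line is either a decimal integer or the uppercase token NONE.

v1: WRITE d=14  (d history now [(1, 14)])
v2: WRITE e=28  (e history now [(2, 28)])
v3: WRITE e=62  (e history now [(2, 28), (3, 62)])
READ e @v1: history=[(2, 28), (3, 62)] -> no version <= 1 -> NONE
v4: WRITE a=45  (a history now [(4, 45)])
v5: WRITE b=28  (b history now [(5, 28)])
v6: WRITE e=45  (e history now [(2, 28), (3, 62), (6, 45)])
READ b @v4: history=[(5, 28)] -> no version <= 4 -> NONE
v7: WRITE e=54  (e history now [(2, 28), (3, 62), (6, 45), (7, 54)])
v8: WRITE d=60  (d history now [(1, 14), (8, 60)])
v9: WRITE e=58  (e history now [(2, 28), (3, 62), (6, 45), (7, 54), (9, 58)])
v10: WRITE d=22  (d history now [(1, 14), (8, 60), (10, 22)])
v11: WRITE d=67  (d history now [(1, 14), (8, 60), (10, 22), (11, 67)])
READ b @v3: history=[(5, 28)] -> no version <= 3 -> NONE
v12: WRITE c=5  (c history now [(12, 5)])
v13: WRITE e=51  (e history now [(2, 28), (3, 62), (6, 45), (7, 54), (9, 58), (13, 51)])
v14: WRITE a=0  (a history now [(4, 45), (14, 0)])
v15: WRITE a=63  (a history now [(4, 45), (14, 0), (15, 63)])
v16: WRITE c=1  (c history now [(12, 5), (16, 1)])
v17: WRITE b=25  (b history now [(5, 28), (17, 25)])
v18: WRITE a=23  (a history now [(4, 45), (14, 0), (15, 63), (18, 23)])
v19: WRITE d=62  (d history now [(1, 14), (8, 60), (10, 22), (11, 67), (19, 62)])
v20: WRITE e=48  (e history now [(2, 28), (3, 62), (6, 45), (7, 54), (9, 58), (13, 51), (20, 48)])
READ c @v20: history=[(12, 5), (16, 1)] -> pick v16 -> 1
v21: WRITE e=50  (e history now [(2, 28), (3, 62), (6, 45), (7, 54), (9, 58), (13, 51), (20, 48), (21, 50)])
READ a @v19: history=[(4, 45), (14, 0), (15, 63), (18, 23)] -> pick v18 -> 23
v22: WRITE c=42  (c history now [(12, 5), (16, 1), (22, 42)])
v23: WRITE d=30  (d history now [(1, 14), (8, 60), (10, 22), (11, 67), (19, 62), (23, 30)])
READ e @v9: history=[(2, 28), (3, 62), (6, 45), (7, 54), (9, 58), (13, 51), (20, 48), (21, 50)] -> pick v9 -> 58
v24: WRITE a=58  (a history now [(4, 45), (14, 0), (15, 63), (18, 23), (24, 58)])
v25: WRITE a=37  (a history now [(4, 45), (14, 0), (15, 63), (18, 23), (24, 58), (25, 37)])
v26: WRITE e=6  (e history now [(2, 28), (3, 62), (6, 45), (7, 54), (9, 58), (13, 51), (20, 48), (21, 50), (26, 6)])
v27: WRITE a=65  (a history now [(4, 45), (14, 0), (15, 63), (18, 23), (24, 58), (25, 37), (27, 65)])

Answer: NONE
NONE
NONE
1
23
58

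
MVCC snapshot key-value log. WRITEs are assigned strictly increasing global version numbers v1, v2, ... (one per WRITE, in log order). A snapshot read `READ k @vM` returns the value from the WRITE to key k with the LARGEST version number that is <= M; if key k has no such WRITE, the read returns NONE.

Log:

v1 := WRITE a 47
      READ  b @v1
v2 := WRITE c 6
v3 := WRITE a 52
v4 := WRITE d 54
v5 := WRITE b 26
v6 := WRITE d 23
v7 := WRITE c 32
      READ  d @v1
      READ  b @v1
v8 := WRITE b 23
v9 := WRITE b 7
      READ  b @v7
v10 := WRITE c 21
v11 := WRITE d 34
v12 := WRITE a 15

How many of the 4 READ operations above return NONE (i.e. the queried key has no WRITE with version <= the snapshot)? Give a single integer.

Answer: 3

Derivation:
v1: WRITE a=47  (a history now [(1, 47)])
READ b @v1: history=[] -> no version <= 1 -> NONE
v2: WRITE c=6  (c history now [(2, 6)])
v3: WRITE a=52  (a history now [(1, 47), (3, 52)])
v4: WRITE d=54  (d history now [(4, 54)])
v5: WRITE b=26  (b history now [(5, 26)])
v6: WRITE d=23  (d history now [(4, 54), (6, 23)])
v7: WRITE c=32  (c history now [(2, 6), (7, 32)])
READ d @v1: history=[(4, 54), (6, 23)] -> no version <= 1 -> NONE
READ b @v1: history=[(5, 26)] -> no version <= 1 -> NONE
v8: WRITE b=23  (b history now [(5, 26), (8, 23)])
v9: WRITE b=7  (b history now [(5, 26), (8, 23), (9, 7)])
READ b @v7: history=[(5, 26), (8, 23), (9, 7)] -> pick v5 -> 26
v10: WRITE c=21  (c history now [(2, 6), (7, 32), (10, 21)])
v11: WRITE d=34  (d history now [(4, 54), (6, 23), (11, 34)])
v12: WRITE a=15  (a history now [(1, 47), (3, 52), (12, 15)])
Read results in order: ['NONE', 'NONE', 'NONE', '26']
NONE count = 3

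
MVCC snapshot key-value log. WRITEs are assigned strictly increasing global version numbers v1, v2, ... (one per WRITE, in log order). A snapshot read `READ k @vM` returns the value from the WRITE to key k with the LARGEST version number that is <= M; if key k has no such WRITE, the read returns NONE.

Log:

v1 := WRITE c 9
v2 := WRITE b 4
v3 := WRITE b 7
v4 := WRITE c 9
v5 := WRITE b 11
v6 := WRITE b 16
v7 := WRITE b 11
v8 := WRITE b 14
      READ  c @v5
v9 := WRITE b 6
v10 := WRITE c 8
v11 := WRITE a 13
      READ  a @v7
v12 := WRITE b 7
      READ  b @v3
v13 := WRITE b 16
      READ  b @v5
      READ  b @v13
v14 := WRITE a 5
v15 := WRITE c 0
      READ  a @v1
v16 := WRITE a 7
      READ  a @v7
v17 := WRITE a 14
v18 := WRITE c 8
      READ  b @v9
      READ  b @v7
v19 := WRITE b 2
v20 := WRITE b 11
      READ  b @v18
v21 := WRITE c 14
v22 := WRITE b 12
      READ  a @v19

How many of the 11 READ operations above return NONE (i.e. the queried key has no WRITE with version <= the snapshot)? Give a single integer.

v1: WRITE c=9  (c history now [(1, 9)])
v2: WRITE b=4  (b history now [(2, 4)])
v3: WRITE b=7  (b history now [(2, 4), (3, 7)])
v4: WRITE c=9  (c history now [(1, 9), (4, 9)])
v5: WRITE b=11  (b history now [(2, 4), (3, 7), (5, 11)])
v6: WRITE b=16  (b history now [(2, 4), (3, 7), (5, 11), (6, 16)])
v7: WRITE b=11  (b history now [(2, 4), (3, 7), (5, 11), (6, 16), (7, 11)])
v8: WRITE b=14  (b history now [(2, 4), (3, 7), (5, 11), (6, 16), (7, 11), (8, 14)])
READ c @v5: history=[(1, 9), (4, 9)] -> pick v4 -> 9
v9: WRITE b=6  (b history now [(2, 4), (3, 7), (5, 11), (6, 16), (7, 11), (8, 14), (9, 6)])
v10: WRITE c=8  (c history now [(1, 9), (4, 9), (10, 8)])
v11: WRITE a=13  (a history now [(11, 13)])
READ a @v7: history=[(11, 13)] -> no version <= 7 -> NONE
v12: WRITE b=7  (b history now [(2, 4), (3, 7), (5, 11), (6, 16), (7, 11), (8, 14), (9, 6), (12, 7)])
READ b @v3: history=[(2, 4), (3, 7), (5, 11), (6, 16), (7, 11), (8, 14), (9, 6), (12, 7)] -> pick v3 -> 7
v13: WRITE b=16  (b history now [(2, 4), (3, 7), (5, 11), (6, 16), (7, 11), (8, 14), (9, 6), (12, 7), (13, 16)])
READ b @v5: history=[(2, 4), (3, 7), (5, 11), (6, 16), (7, 11), (8, 14), (9, 6), (12, 7), (13, 16)] -> pick v5 -> 11
READ b @v13: history=[(2, 4), (3, 7), (5, 11), (6, 16), (7, 11), (8, 14), (9, 6), (12, 7), (13, 16)] -> pick v13 -> 16
v14: WRITE a=5  (a history now [(11, 13), (14, 5)])
v15: WRITE c=0  (c history now [(1, 9), (4, 9), (10, 8), (15, 0)])
READ a @v1: history=[(11, 13), (14, 5)] -> no version <= 1 -> NONE
v16: WRITE a=7  (a history now [(11, 13), (14, 5), (16, 7)])
READ a @v7: history=[(11, 13), (14, 5), (16, 7)] -> no version <= 7 -> NONE
v17: WRITE a=14  (a history now [(11, 13), (14, 5), (16, 7), (17, 14)])
v18: WRITE c=8  (c history now [(1, 9), (4, 9), (10, 8), (15, 0), (18, 8)])
READ b @v9: history=[(2, 4), (3, 7), (5, 11), (6, 16), (7, 11), (8, 14), (9, 6), (12, 7), (13, 16)] -> pick v9 -> 6
READ b @v7: history=[(2, 4), (3, 7), (5, 11), (6, 16), (7, 11), (8, 14), (9, 6), (12, 7), (13, 16)] -> pick v7 -> 11
v19: WRITE b=2  (b history now [(2, 4), (3, 7), (5, 11), (6, 16), (7, 11), (8, 14), (9, 6), (12, 7), (13, 16), (19, 2)])
v20: WRITE b=11  (b history now [(2, 4), (3, 7), (5, 11), (6, 16), (7, 11), (8, 14), (9, 6), (12, 7), (13, 16), (19, 2), (20, 11)])
READ b @v18: history=[(2, 4), (3, 7), (5, 11), (6, 16), (7, 11), (8, 14), (9, 6), (12, 7), (13, 16), (19, 2), (20, 11)] -> pick v13 -> 16
v21: WRITE c=14  (c history now [(1, 9), (4, 9), (10, 8), (15, 0), (18, 8), (21, 14)])
v22: WRITE b=12  (b history now [(2, 4), (3, 7), (5, 11), (6, 16), (7, 11), (8, 14), (9, 6), (12, 7), (13, 16), (19, 2), (20, 11), (22, 12)])
READ a @v19: history=[(11, 13), (14, 5), (16, 7), (17, 14)] -> pick v17 -> 14
Read results in order: ['9', 'NONE', '7', '11', '16', 'NONE', 'NONE', '6', '11', '16', '14']
NONE count = 3

Answer: 3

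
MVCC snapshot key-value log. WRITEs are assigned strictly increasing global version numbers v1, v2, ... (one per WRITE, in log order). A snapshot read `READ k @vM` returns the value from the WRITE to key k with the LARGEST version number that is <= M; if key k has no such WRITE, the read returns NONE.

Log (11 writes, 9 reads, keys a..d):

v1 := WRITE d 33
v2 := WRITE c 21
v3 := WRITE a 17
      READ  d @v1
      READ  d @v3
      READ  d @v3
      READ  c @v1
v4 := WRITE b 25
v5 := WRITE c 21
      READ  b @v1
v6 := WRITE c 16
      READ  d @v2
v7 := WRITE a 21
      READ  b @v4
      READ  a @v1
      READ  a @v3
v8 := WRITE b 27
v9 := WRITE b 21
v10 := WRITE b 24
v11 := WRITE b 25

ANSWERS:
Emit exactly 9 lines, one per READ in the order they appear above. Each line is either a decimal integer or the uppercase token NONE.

Answer: 33
33
33
NONE
NONE
33
25
NONE
17

Derivation:
v1: WRITE d=33  (d history now [(1, 33)])
v2: WRITE c=21  (c history now [(2, 21)])
v3: WRITE a=17  (a history now [(3, 17)])
READ d @v1: history=[(1, 33)] -> pick v1 -> 33
READ d @v3: history=[(1, 33)] -> pick v1 -> 33
READ d @v3: history=[(1, 33)] -> pick v1 -> 33
READ c @v1: history=[(2, 21)] -> no version <= 1 -> NONE
v4: WRITE b=25  (b history now [(4, 25)])
v5: WRITE c=21  (c history now [(2, 21), (5, 21)])
READ b @v1: history=[(4, 25)] -> no version <= 1 -> NONE
v6: WRITE c=16  (c history now [(2, 21), (5, 21), (6, 16)])
READ d @v2: history=[(1, 33)] -> pick v1 -> 33
v7: WRITE a=21  (a history now [(3, 17), (7, 21)])
READ b @v4: history=[(4, 25)] -> pick v4 -> 25
READ a @v1: history=[(3, 17), (7, 21)] -> no version <= 1 -> NONE
READ a @v3: history=[(3, 17), (7, 21)] -> pick v3 -> 17
v8: WRITE b=27  (b history now [(4, 25), (8, 27)])
v9: WRITE b=21  (b history now [(4, 25), (8, 27), (9, 21)])
v10: WRITE b=24  (b history now [(4, 25), (8, 27), (9, 21), (10, 24)])
v11: WRITE b=25  (b history now [(4, 25), (8, 27), (9, 21), (10, 24), (11, 25)])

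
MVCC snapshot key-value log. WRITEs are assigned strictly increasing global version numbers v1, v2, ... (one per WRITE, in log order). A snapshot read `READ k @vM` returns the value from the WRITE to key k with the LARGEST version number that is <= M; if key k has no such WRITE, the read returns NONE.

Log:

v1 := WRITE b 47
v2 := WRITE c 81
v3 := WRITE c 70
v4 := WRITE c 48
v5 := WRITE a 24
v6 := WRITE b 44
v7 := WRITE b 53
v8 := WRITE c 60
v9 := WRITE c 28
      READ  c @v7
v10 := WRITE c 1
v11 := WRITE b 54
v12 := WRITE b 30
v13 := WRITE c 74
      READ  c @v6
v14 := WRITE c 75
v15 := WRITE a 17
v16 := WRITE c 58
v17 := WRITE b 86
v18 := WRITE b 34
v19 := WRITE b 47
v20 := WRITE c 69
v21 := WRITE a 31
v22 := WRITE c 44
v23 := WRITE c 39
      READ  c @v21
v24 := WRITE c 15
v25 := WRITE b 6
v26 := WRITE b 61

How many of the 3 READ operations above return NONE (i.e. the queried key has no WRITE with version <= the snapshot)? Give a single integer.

v1: WRITE b=47  (b history now [(1, 47)])
v2: WRITE c=81  (c history now [(2, 81)])
v3: WRITE c=70  (c history now [(2, 81), (3, 70)])
v4: WRITE c=48  (c history now [(2, 81), (3, 70), (4, 48)])
v5: WRITE a=24  (a history now [(5, 24)])
v6: WRITE b=44  (b history now [(1, 47), (6, 44)])
v7: WRITE b=53  (b history now [(1, 47), (6, 44), (7, 53)])
v8: WRITE c=60  (c history now [(2, 81), (3, 70), (4, 48), (8, 60)])
v9: WRITE c=28  (c history now [(2, 81), (3, 70), (4, 48), (8, 60), (9, 28)])
READ c @v7: history=[(2, 81), (3, 70), (4, 48), (8, 60), (9, 28)] -> pick v4 -> 48
v10: WRITE c=1  (c history now [(2, 81), (3, 70), (4, 48), (8, 60), (9, 28), (10, 1)])
v11: WRITE b=54  (b history now [(1, 47), (6, 44), (7, 53), (11, 54)])
v12: WRITE b=30  (b history now [(1, 47), (6, 44), (7, 53), (11, 54), (12, 30)])
v13: WRITE c=74  (c history now [(2, 81), (3, 70), (4, 48), (8, 60), (9, 28), (10, 1), (13, 74)])
READ c @v6: history=[(2, 81), (3, 70), (4, 48), (8, 60), (9, 28), (10, 1), (13, 74)] -> pick v4 -> 48
v14: WRITE c=75  (c history now [(2, 81), (3, 70), (4, 48), (8, 60), (9, 28), (10, 1), (13, 74), (14, 75)])
v15: WRITE a=17  (a history now [(5, 24), (15, 17)])
v16: WRITE c=58  (c history now [(2, 81), (3, 70), (4, 48), (8, 60), (9, 28), (10, 1), (13, 74), (14, 75), (16, 58)])
v17: WRITE b=86  (b history now [(1, 47), (6, 44), (7, 53), (11, 54), (12, 30), (17, 86)])
v18: WRITE b=34  (b history now [(1, 47), (6, 44), (7, 53), (11, 54), (12, 30), (17, 86), (18, 34)])
v19: WRITE b=47  (b history now [(1, 47), (6, 44), (7, 53), (11, 54), (12, 30), (17, 86), (18, 34), (19, 47)])
v20: WRITE c=69  (c history now [(2, 81), (3, 70), (4, 48), (8, 60), (9, 28), (10, 1), (13, 74), (14, 75), (16, 58), (20, 69)])
v21: WRITE a=31  (a history now [(5, 24), (15, 17), (21, 31)])
v22: WRITE c=44  (c history now [(2, 81), (3, 70), (4, 48), (8, 60), (9, 28), (10, 1), (13, 74), (14, 75), (16, 58), (20, 69), (22, 44)])
v23: WRITE c=39  (c history now [(2, 81), (3, 70), (4, 48), (8, 60), (9, 28), (10, 1), (13, 74), (14, 75), (16, 58), (20, 69), (22, 44), (23, 39)])
READ c @v21: history=[(2, 81), (3, 70), (4, 48), (8, 60), (9, 28), (10, 1), (13, 74), (14, 75), (16, 58), (20, 69), (22, 44), (23, 39)] -> pick v20 -> 69
v24: WRITE c=15  (c history now [(2, 81), (3, 70), (4, 48), (8, 60), (9, 28), (10, 1), (13, 74), (14, 75), (16, 58), (20, 69), (22, 44), (23, 39), (24, 15)])
v25: WRITE b=6  (b history now [(1, 47), (6, 44), (7, 53), (11, 54), (12, 30), (17, 86), (18, 34), (19, 47), (25, 6)])
v26: WRITE b=61  (b history now [(1, 47), (6, 44), (7, 53), (11, 54), (12, 30), (17, 86), (18, 34), (19, 47), (25, 6), (26, 61)])
Read results in order: ['48', '48', '69']
NONE count = 0

Answer: 0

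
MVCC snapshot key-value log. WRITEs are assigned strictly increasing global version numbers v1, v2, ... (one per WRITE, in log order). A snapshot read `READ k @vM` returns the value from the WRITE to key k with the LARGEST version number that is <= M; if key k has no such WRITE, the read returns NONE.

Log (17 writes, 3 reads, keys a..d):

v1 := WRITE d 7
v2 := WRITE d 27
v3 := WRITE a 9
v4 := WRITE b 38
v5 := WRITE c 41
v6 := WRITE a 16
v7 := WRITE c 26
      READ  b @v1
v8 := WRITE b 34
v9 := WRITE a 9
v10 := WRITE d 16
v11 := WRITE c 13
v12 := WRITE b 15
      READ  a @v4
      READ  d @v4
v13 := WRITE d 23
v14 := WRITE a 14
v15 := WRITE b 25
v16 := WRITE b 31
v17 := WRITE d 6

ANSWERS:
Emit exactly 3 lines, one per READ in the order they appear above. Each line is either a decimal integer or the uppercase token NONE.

v1: WRITE d=7  (d history now [(1, 7)])
v2: WRITE d=27  (d history now [(1, 7), (2, 27)])
v3: WRITE a=9  (a history now [(3, 9)])
v4: WRITE b=38  (b history now [(4, 38)])
v5: WRITE c=41  (c history now [(5, 41)])
v6: WRITE a=16  (a history now [(3, 9), (6, 16)])
v7: WRITE c=26  (c history now [(5, 41), (7, 26)])
READ b @v1: history=[(4, 38)] -> no version <= 1 -> NONE
v8: WRITE b=34  (b history now [(4, 38), (8, 34)])
v9: WRITE a=9  (a history now [(3, 9), (6, 16), (9, 9)])
v10: WRITE d=16  (d history now [(1, 7), (2, 27), (10, 16)])
v11: WRITE c=13  (c history now [(5, 41), (7, 26), (11, 13)])
v12: WRITE b=15  (b history now [(4, 38), (8, 34), (12, 15)])
READ a @v4: history=[(3, 9), (6, 16), (9, 9)] -> pick v3 -> 9
READ d @v4: history=[(1, 7), (2, 27), (10, 16)] -> pick v2 -> 27
v13: WRITE d=23  (d history now [(1, 7), (2, 27), (10, 16), (13, 23)])
v14: WRITE a=14  (a history now [(3, 9), (6, 16), (9, 9), (14, 14)])
v15: WRITE b=25  (b history now [(4, 38), (8, 34), (12, 15), (15, 25)])
v16: WRITE b=31  (b history now [(4, 38), (8, 34), (12, 15), (15, 25), (16, 31)])
v17: WRITE d=6  (d history now [(1, 7), (2, 27), (10, 16), (13, 23), (17, 6)])

Answer: NONE
9
27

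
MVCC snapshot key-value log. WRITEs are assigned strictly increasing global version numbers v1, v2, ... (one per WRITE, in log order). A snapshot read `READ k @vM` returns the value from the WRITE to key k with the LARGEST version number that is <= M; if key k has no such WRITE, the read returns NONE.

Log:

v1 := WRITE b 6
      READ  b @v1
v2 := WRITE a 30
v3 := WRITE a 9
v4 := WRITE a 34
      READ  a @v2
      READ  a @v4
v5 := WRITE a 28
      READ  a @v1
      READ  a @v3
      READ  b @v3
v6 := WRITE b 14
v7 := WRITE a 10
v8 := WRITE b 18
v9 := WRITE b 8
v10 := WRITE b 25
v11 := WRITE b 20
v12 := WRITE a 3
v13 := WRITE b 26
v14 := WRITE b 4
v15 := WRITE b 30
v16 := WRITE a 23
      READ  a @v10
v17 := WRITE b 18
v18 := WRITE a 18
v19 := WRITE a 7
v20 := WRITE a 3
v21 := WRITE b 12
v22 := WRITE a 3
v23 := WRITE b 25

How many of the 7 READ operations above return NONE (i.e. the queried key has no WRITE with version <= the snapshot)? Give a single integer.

v1: WRITE b=6  (b history now [(1, 6)])
READ b @v1: history=[(1, 6)] -> pick v1 -> 6
v2: WRITE a=30  (a history now [(2, 30)])
v3: WRITE a=9  (a history now [(2, 30), (3, 9)])
v4: WRITE a=34  (a history now [(2, 30), (3, 9), (4, 34)])
READ a @v2: history=[(2, 30), (3, 9), (4, 34)] -> pick v2 -> 30
READ a @v4: history=[(2, 30), (3, 9), (4, 34)] -> pick v4 -> 34
v5: WRITE a=28  (a history now [(2, 30), (3, 9), (4, 34), (5, 28)])
READ a @v1: history=[(2, 30), (3, 9), (4, 34), (5, 28)] -> no version <= 1 -> NONE
READ a @v3: history=[(2, 30), (3, 9), (4, 34), (5, 28)] -> pick v3 -> 9
READ b @v3: history=[(1, 6)] -> pick v1 -> 6
v6: WRITE b=14  (b history now [(1, 6), (6, 14)])
v7: WRITE a=10  (a history now [(2, 30), (3, 9), (4, 34), (5, 28), (7, 10)])
v8: WRITE b=18  (b history now [(1, 6), (6, 14), (8, 18)])
v9: WRITE b=8  (b history now [(1, 6), (6, 14), (8, 18), (9, 8)])
v10: WRITE b=25  (b history now [(1, 6), (6, 14), (8, 18), (9, 8), (10, 25)])
v11: WRITE b=20  (b history now [(1, 6), (6, 14), (8, 18), (9, 8), (10, 25), (11, 20)])
v12: WRITE a=3  (a history now [(2, 30), (3, 9), (4, 34), (5, 28), (7, 10), (12, 3)])
v13: WRITE b=26  (b history now [(1, 6), (6, 14), (8, 18), (9, 8), (10, 25), (11, 20), (13, 26)])
v14: WRITE b=4  (b history now [(1, 6), (6, 14), (8, 18), (9, 8), (10, 25), (11, 20), (13, 26), (14, 4)])
v15: WRITE b=30  (b history now [(1, 6), (6, 14), (8, 18), (9, 8), (10, 25), (11, 20), (13, 26), (14, 4), (15, 30)])
v16: WRITE a=23  (a history now [(2, 30), (3, 9), (4, 34), (5, 28), (7, 10), (12, 3), (16, 23)])
READ a @v10: history=[(2, 30), (3, 9), (4, 34), (5, 28), (7, 10), (12, 3), (16, 23)] -> pick v7 -> 10
v17: WRITE b=18  (b history now [(1, 6), (6, 14), (8, 18), (9, 8), (10, 25), (11, 20), (13, 26), (14, 4), (15, 30), (17, 18)])
v18: WRITE a=18  (a history now [(2, 30), (3, 9), (4, 34), (5, 28), (7, 10), (12, 3), (16, 23), (18, 18)])
v19: WRITE a=7  (a history now [(2, 30), (3, 9), (4, 34), (5, 28), (7, 10), (12, 3), (16, 23), (18, 18), (19, 7)])
v20: WRITE a=3  (a history now [(2, 30), (3, 9), (4, 34), (5, 28), (7, 10), (12, 3), (16, 23), (18, 18), (19, 7), (20, 3)])
v21: WRITE b=12  (b history now [(1, 6), (6, 14), (8, 18), (9, 8), (10, 25), (11, 20), (13, 26), (14, 4), (15, 30), (17, 18), (21, 12)])
v22: WRITE a=3  (a history now [(2, 30), (3, 9), (4, 34), (5, 28), (7, 10), (12, 3), (16, 23), (18, 18), (19, 7), (20, 3), (22, 3)])
v23: WRITE b=25  (b history now [(1, 6), (6, 14), (8, 18), (9, 8), (10, 25), (11, 20), (13, 26), (14, 4), (15, 30), (17, 18), (21, 12), (23, 25)])
Read results in order: ['6', '30', '34', 'NONE', '9', '6', '10']
NONE count = 1

Answer: 1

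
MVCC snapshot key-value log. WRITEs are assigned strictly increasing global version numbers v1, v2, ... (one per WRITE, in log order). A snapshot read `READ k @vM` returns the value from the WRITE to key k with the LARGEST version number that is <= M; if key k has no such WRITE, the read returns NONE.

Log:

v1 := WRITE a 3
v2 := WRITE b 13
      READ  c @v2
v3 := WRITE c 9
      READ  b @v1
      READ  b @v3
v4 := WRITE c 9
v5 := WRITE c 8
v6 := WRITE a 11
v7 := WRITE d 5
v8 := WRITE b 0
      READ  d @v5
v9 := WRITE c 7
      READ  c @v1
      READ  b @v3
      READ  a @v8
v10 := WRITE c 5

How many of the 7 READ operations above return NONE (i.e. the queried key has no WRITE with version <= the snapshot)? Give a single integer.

Answer: 4

Derivation:
v1: WRITE a=3  (a history now [(1, 3)])
v2: WRITE b=13  (b history now [(2, 13)])
READ c @v2: history=[] -> no version <= 2 -> NONE
v3: WRITE c=9  (c history now [(3, 9)])
READ b @v1: history=[(2, 13)] -> no version <= 1 -> NONE
READ b @v3: history=[(2, 13)] -> pick v2 -> 13
v4: WRITE c=9  (c history now [(3, 9), (4, 9)])
v5: WRITE c=8  (c history now [(3, 9), (4, 9), (5, 8)])
v6: WRITE a=11  (a history now [(1, 3), (6, 11)])
v7: WRITE d=5  (d history now [(7, 5)])
v8: WRITE b=0  (b history now [(2, 13), (8, 0)])
READ d @v5: history=[(7, 5)] -> no version <= 5 -> NONE
v9: WRITE c=7  (c history now [(3, 9), (4, 9), (5, 8), (9, 7)])
READ c @v1: history=[(3, 9), (4, 9), (5, 8), (9, 7)] -> no version <= 1 -> NONE
READ b @v3: history=[(2, 13), (8, 0)] -> pick v2 -> 13
READ a @v8: history=[(1, 3), (6, 11)] -> pick v6 -> 11
v10: WRITE c=5  (c history now [(3, 9), (4, 9), (5, 8), (9, 7), (10, 5)])
Read results in order: ['NONE', 'NONE', '13', 'NONE', 'NONE', '13', '11']
NONE count = 4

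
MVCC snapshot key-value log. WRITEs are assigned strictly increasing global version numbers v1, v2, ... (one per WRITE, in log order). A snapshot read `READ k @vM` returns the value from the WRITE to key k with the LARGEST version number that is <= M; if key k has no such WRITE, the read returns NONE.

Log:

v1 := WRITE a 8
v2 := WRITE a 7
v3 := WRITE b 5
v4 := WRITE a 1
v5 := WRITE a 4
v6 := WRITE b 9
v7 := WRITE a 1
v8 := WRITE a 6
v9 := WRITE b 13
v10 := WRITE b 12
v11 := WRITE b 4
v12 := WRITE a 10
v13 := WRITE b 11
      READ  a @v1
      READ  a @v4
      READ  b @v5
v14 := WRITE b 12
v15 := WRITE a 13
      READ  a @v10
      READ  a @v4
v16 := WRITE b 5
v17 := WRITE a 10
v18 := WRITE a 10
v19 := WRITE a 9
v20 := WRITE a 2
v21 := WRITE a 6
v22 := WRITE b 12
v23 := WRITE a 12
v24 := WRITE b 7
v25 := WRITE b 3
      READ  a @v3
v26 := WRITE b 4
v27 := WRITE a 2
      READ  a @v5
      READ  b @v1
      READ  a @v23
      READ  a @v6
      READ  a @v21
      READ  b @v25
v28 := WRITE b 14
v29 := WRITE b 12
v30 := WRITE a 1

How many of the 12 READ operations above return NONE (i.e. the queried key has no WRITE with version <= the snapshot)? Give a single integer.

v1: WRITE a=8  (a history now [(1, 8)])
v2: WRITE a=7  (a history now [(1, 8), (2, 7)])
v3: WRITE b=5  (b history now [(3, 5)])
v4: WRITE a=1  (a history now [(1, 8), (2, 7), (4, 1)])
v5: WRITE a=4  (a history now [(1, 8), (2, 7), (4, 1), (5, 4)])
v6: WRITE b=9  (b history now [(3, 5), (6, 9)])
v7: WRITE a=1  (a history now [(1, 8), (2, 7), (4, 1), (5, 4), (7, 1)])
v8: WRITE a=6  (a history now [(1, 8), (2, 7), (4, 1), (5, 4), (7, 1), (8, 6)])
v9: WRITE b=13  (b history now [(3, 5), (6, 9), (9, 13)])
v10: WRITE b=12  (b history now [(3, 5), (6, 9), (9, 13), (10, 12)])
v11: WRITE b=4  (b history now [(3, 5), (6, 9), (9, 13), (10, 12), (11, 4)])
v12: WRITE a=10  (a history now [(1, 8), (2, 7), (4, 1), (5, 4), (7, 1), (8, 6), (12, 10)])
v13: WRITE b=11  (b history now [(3, 5), (6, 9), (9, 13), (10, 12), (11, 4), (13, 11)])
READ a @v1: history=[(1, 8), (2, 7), (4, 1), (5, 4), (7, 1), (8, 6), (12, 10)] -> pick v1 -> 8
READ a @v4: history=[(1, 8), (2, 7), (4, 1), (5, 4), (7, 1), (8, 6), (12, 10)] -> pick v4 -> 1
READ b @v5: history=[(3, 5), (6, 9), (9, 13), (10, 12), (11, 4), (13, 11)] -> pick v3 -> 5
v14: WRITE b=12  (b history now [(3, 5), (6, 9), (9, 13), (10, 12), (11, 4), (13, 11), (14, 12)])
v15: WRITE a=13  (a history now [(1, 8), (2, 7), (4, 1), (5, 4), (7, 1), (8, 6), (12, 10), (15, 13)])
READ a @v10: history=[(1, 8), (2, 7), (4, 1), (5, 4), (7, 1), (8, 6), (12, 10), (15, 13)] -> pick v8 -> 6
READ a @v4: history=[(1, 8), (2, 7), (4, 1), (5, 4), (7, 1), (8, 6), (12, 10), (15, 13)] -> pick v4 -> 1
v16: WRITE b=5  (b history now [(3, 5), (6, 9), (9, 13), (10, 12), (11, 4), (13, 11), (14, 12), (16, 5)])
v17: WRITE a=10  (a history now [(1, 8), (2, 7), (4, 1), (5, 4), (7, 1), (8, 6), (12, 10), (15, 13), (17, 10)])
v18: WRITE a=10  (a history now [(1, 8), (2, 7), (4, 1), (5, 4), (7, 1), (8, 6), (12, 10), (15, 13), (17, 10), (18, 10)])
v19: WRITE a=9  (a history now [(1, 8), (2, 7), (4, 1), (5, 4), (7, 1), (8, 6), (12, 10), (15, 13), (17, 10), (18, 10), (19, 9)])
v20: WRITE a=2  (a history now [(1, 8), (2, 7), (4, 1), (5, 4), (7, 1), (8, 6), (12, 10), (15, 13), (17, 10), (18, 10), (19, 9), (20, 2)])
v21: WRITE a=6  (a history now [(1, 8), (2, 7), (4, 1), (5, 4), (7, 1), (8, 6), (12, 10), (15, 13), (17, 10), (18, 10), (19, 9), (20, 2), (21, 6)])
v22: WRITE b=12  (b history now [(3, 5), (6, 9), (9, 13), (10, 12), (11, 4), (13, 11), (14, 12), (16, 5), (22, 12)])
v23: WRITE a=12  (a history now [(1, 8), (2, 7), (4, 1), (5, 4), (7, 1), (8, 6), (12, 10), (15, 13), (17, 10), (18, 10), (19, 9), (20, 2), (21, 6), (23, 12)])
v24: WRITE b=7  (b history now [(3, 5), (6, 9), (9, 13), (10, 12), (11, 4), (13, 11), (14, 12), (16, 5), (22, 12), (24, 7)])
v25: WRITE b=3  (b history now [(3, 5), (6, 9), (9, 13), (10, 12), (11, 4), (13, 11), (14, 12), (16, 5), (22, 12), (24, 7), (25, 3)])
READ a @v3: history=[(1, 8), (2, 7), (4, 1), (5, 4), (7, 1), (8, 6), (12, 10), (15, 13), (17, 10), (18, 10), (19, 9), (20, 2), (21, 6), (23, 12)] -> pick v2 -> 7
v26: WRITE b=4  (b history now [(3, 5), (6, 9), (9, 13), (10, 12), (11, 4), (13, 11), (14, 12), (16, 5), (22, 12), (24, 7), (25, 3), (26, 4)])
v27: WRITE a=2  (a history now [(1, 8), (2, 7), (4, 1), (5, 4), (7, 1), (8, 6), (12, 10), (15, 13), (17, 10), (18, 10), (19, 9), (20, 2), (21, 6), (23, 12), (27, 2)])
READ a @v5: history=[(1, 8), (2, 7), (4, 1), (5, 4), (7, 1), (8, 6), (12, 10), (15, 13), (17, 10), (18, 10), (19, 9), (20, 2), (21, 6), (23, 12), (27, 2)] -> pick v5 -> 4
READ b @v1: history=[(3, 5), (6, 9), (9, 13), (10, 12), (11, 4), (13, 11), (14, 12), (16, 5), (22, 12), (24, 7), (25, 3), (26, 4)] -> no version <= 1 -> NONE
READ a @v23: history=[(1, 8), (2, 7), (4, 1), (5, 4), (7, 1), (8, 6), (12, 10), (15, 13), (17, 10), (18, 10), (19, 9), (20, 2), (21, 6), (23, 12), (27, 2)] -> pick v23 -> 12
READ a @v6: history=[(1, 8), (2, 7), (4, 1), (5, 4), (7, 1), (8, 6), (12, 10), (15, 13), (17, 10), (18, 10), (19, 9), (20, 2), (21, 6), (23, 12), (27, 2)] -> pick v5 -> 4
READ a @v21: history=[(1, 8), (2, 7), (4, 1), (5, 4), (7, 1), (8, 6), (12, 10), (15, 13), (17, 10), (18, 10), (19, 9), (20, 2), (21, 6), (23, 12), (27, 2)] -> pick v21 -> 6
READ b @v25: history=[(3, 5), (6, 9), (9, 13), (10, 12), (11, 4), (13, 11), (14, 12), (16, 5), (22, 12), (24, 7), (25, 3), (26, 4)] -> pick v25 -> 3
v28: WRITE b=14  (b history now [(3, 5), (6, 9), (9, 13), (10, 12), (11, 4), (13, 11), (14, 12), (16, 5), (22, 12), (24, 7), (25, 3), (26, 4), (28, 14)])
v29: WRITE b=12  (b history now [(3, 5), (6, 9), (9, 13), (10, 12), (11, 4), (13, 11), (14, 12), (16, 5), (22, 12), (24, 7), (25, 3), (26, 4), (28, 14), (29, 12)])
v30: WRITE a=1  (a history now [(1, 8), (2, 7), (4, 1), (5, 4), (7, 1), (8, 6), (12, 10), (15, 13), (17, 10), (18, 10), (19, 9), (20, 2), (21, 6), (23, 12), (27, 2), (30, 1)])
Read results in order: ['8', '1', '5', '6', '1', '7', '4', 'NONE', '12', '4', '6', '3']
NONE count = 1

Answer: 1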